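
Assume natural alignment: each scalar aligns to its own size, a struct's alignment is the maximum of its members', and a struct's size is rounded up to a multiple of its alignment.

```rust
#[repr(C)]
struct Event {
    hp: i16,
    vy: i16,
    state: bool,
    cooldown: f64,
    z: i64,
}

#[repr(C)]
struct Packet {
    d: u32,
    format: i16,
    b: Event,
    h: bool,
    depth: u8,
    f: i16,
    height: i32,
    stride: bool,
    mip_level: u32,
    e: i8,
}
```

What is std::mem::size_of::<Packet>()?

Event: 0..2  hp  (2B, 2-aligned); 2..4  vy  (2B, 2-aligned); 4..5  state  (1B, 1-aligned); 5..8  -- padding (3B); 8..16  cooldown  (8B, 8-aligned); 16..24  z  (8B, 8-aligned); sizeof = 24, alignof = 8
0..4  d  (4B, 4-aligned)
4..6  format  (2B, 2-aligned)
6..8  -- padding (2B)
8..32  b  (24B, 8-aligned)
32..33  h  (1B, 1-aligned)
33..34  depth  (1B, 1-aligned)
34..36  f  (2B, 2-aligned)
36..40  height  (4B, 4-aligned)
40..41  stride  (1B, 1-aligned)
41..44  -- padding (3B)
44..48  mip_level  (4B, 4-aligned)
48..49  e  (1B, 1-aligned)
49..56  -- tail padding (7B)
sizeof = 56, alignof = 8

56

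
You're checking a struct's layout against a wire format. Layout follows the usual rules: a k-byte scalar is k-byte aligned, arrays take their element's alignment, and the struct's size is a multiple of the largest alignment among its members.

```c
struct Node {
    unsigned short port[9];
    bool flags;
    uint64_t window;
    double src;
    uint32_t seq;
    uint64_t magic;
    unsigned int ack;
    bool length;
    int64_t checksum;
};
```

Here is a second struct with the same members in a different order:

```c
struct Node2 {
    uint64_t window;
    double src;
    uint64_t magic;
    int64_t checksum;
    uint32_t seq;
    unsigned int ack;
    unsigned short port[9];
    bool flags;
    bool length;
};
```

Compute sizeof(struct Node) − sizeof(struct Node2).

8

0..18  port  (18B, 2-aligned)
18..19  flags  (1B, 1-aligned)
19..24  -- padding (5B)
24..32  window  (8B, 8-aligned)
32..40  src  (8B, 8-aligned)
40..44  seq  (4B, 4-aligned)
44..48  -- padding (4B)
48..56  magic  (8B, 8-aligned)
56..60  ack  (4B, 4-aligned)
60..61  length  (1B, 1-aligned)
61..64  -- padding (3B)
64..72  checksum  (8B, 8-aligned)
sizeof = 72, alignof = 8
— Node2 —
0..8  window  (8B, 8-aligned)
8..16  src  (8B, 8-aligned)
16..24  magic  (8B, 8-aligned)
24..32  checksum  (8B, 8-aligned)
32..36  seq  (4B, 4-aligned)
36..40  ack  (4B, 4-aligned)
40..58  port  (18B, 2-aligned)
58..59  flags  (1B, 1-aligned)
59..60  length  (1B, 1-aligned)
60..64  -- tail padding (4B)
sizeof = 64, alignof = 8
72 − 64 = 8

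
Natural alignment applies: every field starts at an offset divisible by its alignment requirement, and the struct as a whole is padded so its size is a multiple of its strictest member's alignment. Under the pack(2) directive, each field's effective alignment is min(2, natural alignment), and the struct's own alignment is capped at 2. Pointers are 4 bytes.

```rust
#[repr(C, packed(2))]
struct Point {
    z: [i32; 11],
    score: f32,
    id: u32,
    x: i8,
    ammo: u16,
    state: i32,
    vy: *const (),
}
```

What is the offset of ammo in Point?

0..44  z  (44B, 2-aligned)
44..48  score  (4B, 2-aligned)
48..52  id  (4B, 2-aligned)
52..53  x  (1B, 1-aligned)
53..54  -- padding (1B)
54..56  ammo  (2B, 2-aligned)

54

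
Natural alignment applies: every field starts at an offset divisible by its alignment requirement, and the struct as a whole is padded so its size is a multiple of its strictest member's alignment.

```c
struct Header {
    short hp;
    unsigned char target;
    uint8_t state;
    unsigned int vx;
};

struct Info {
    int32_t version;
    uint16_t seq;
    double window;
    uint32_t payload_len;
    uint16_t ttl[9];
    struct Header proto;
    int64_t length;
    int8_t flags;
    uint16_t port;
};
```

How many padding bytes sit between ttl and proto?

2

Header: 0..2  hp  (2B, 2-aligned); 2..3  target  (1B, 1-aligned); 3..4  state  (1B, 1-aligned); 4..8  vx  (4B, 4-aligned); sizeof = 8, alignof = 4
0..4  version  (4B, 4-aligned)
4..6  seq  (2B, 2-aligned)
6..8  -- padding (2B)
8..16  window  (8B, 8-aligned)
16..20  payload_len  (4B, 4-aligned)
20..38  ttl  (18B, 2-aligned)
38..40  -- padding (2B)
40..48  proto  (8B, 4-aligned)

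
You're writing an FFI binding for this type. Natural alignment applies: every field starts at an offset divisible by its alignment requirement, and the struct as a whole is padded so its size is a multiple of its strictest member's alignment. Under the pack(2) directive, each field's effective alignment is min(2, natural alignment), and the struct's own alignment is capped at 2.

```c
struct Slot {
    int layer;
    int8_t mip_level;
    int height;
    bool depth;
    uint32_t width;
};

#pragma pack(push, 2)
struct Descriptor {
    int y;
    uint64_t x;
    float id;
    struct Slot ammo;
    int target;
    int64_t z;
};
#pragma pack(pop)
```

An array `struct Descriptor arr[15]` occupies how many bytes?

720

Slot: layer at 0 (size 4, align 4) → ends 4; mip_level at 4 (size 1, align 1) → ends 5; pad 3 to align 4 for height; height at 8 (size 4, align 4) → ends 12; depth at 12 (size 1, align 1) → ends 13; pad 3 to align 4 for width; width at 16 (size 4, align 4) → ends 20; total 20 bytes, alignment 4
y at 0 (size 4, align 2) → ends 4
x at 4 (size 8, align 2) → ends 12
id at 12 (size 4, align 2) → ends 16
ammo at 16 (size 20, align 2) → ends 36
target at 36 (size 4, align 2) → ends 40
z at 40 (size 8, align 2) → ends 48
total 48 bytes, alignment 2
array of 15: 15 × 48 = 720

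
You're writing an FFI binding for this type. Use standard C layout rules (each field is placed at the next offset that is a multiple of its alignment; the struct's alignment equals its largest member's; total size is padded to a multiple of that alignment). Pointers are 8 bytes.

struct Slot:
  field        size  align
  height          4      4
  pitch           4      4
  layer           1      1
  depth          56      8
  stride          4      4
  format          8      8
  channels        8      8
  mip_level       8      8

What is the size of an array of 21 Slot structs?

0..4  height  (4B, 4-aligned)
4..8  pitch  (4B, 4-aligned)
8..9  layer  (1B, 1-aligned)
9..16  -- padding (7B)
16..72  depth  (56B, 8-aligned)
72..76  stride  (4B, 4-aligned)
76..80  -- padding (4B)
80..88  format  (8B, 8-aligned)
88..96  channels  (8B, 8-aligned)
96..104  mip_level  (8B, 8-aligned)
sizeof = 104, alignof = 8
array of 21: 21 × 104 = 2184

2184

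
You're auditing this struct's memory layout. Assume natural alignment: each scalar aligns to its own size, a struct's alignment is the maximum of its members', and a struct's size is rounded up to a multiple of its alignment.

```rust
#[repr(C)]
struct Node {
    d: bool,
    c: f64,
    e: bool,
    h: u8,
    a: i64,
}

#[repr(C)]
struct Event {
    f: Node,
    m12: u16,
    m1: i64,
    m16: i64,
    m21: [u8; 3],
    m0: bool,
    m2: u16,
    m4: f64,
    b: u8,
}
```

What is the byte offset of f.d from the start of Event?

0

Node: 0..1  d  (1B, 1-aligned); 1..8  -- padding (7B); 8..16  c  (8B, 8-aligned); 16..17  e  (1B, 1-aligned); 17..18  h  (1B, 1-aligned); 18..24  -- padding (6B); 24..32  a  (8B, 8-aligned); sizeof = 32, alignof = 8
0..32  f  (32B, 8-aligned)
within Node: d at 0
0 + 0 = 0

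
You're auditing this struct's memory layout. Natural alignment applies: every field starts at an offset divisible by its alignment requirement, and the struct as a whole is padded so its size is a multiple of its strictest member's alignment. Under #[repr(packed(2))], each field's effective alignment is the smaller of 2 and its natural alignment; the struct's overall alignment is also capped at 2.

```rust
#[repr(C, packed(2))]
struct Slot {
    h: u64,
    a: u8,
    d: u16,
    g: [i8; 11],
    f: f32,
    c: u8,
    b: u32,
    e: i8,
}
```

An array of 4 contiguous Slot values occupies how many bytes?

h at 0 (size 8, align 2) → ends 8
a at 8 (size 1, align 1) → ends 9
pad 1 to align 2 for d
d at 10 (size 2, align 2) → ends 12
g at 12 (size 11, align 1) → ends 23
pad 1 to align 2 for f
f at 24 (size 4, align 2) → ends 28
c at 28 (size 1, align 1) → ends 29
pad 1 to align 2 for b
b at 30 (size 4, align 2) → ends 34
e at 34 (size 1, align 1) → ends 35
tail pad 1 to reach multiple of 2
total 36 bytes, alignment 2
array of 4: 4 × 36 = 144

144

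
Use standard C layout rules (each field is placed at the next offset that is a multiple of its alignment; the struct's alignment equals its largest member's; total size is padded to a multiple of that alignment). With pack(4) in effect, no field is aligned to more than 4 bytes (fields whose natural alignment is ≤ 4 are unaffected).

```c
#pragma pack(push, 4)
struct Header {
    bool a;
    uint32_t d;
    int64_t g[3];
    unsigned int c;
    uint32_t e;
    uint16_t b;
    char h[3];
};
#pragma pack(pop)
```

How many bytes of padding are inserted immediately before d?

@0: a [1B, align 1] → 1
+3 pad (align 4)
@4: d [4B, align 4] → 8

3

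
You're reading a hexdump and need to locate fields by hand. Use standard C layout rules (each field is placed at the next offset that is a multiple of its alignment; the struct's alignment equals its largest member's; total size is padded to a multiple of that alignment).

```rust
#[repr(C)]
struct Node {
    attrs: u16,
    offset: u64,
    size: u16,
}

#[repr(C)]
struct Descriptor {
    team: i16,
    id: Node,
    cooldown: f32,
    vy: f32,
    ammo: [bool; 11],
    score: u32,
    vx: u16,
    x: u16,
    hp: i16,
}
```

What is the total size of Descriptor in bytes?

64

Node: 0..2  attrs  (2B, 2-aligned); 2..8  -- padding (6B); 8..16  offset  (8B, 8-aligned); 16..18  size  (2B, 2-aligned); 18..24  -- tail padding (6B); sizeof = 24, alignof = 8
0..2  team  (2B, 2-aligned)
2..8  -- padding (6B)
8..32  id  (24B, 8-aligned)
32..36  cooldown  (4B, 4-aligned)
36..40  vy  (4B, 4-aligned)
40..51  ammo  (11B, 1-aligned)
51..52  -- padding (1B)
52..56  score  (4B, 4-aligned)
56..58  vx  (2B, 2-aligned)
58..60  x  (2B, 2-aligned)
60..62  hp  (2B, 2-aligned)
62..64  -- tail padding (2B)
sizeof = 64, alignof = 8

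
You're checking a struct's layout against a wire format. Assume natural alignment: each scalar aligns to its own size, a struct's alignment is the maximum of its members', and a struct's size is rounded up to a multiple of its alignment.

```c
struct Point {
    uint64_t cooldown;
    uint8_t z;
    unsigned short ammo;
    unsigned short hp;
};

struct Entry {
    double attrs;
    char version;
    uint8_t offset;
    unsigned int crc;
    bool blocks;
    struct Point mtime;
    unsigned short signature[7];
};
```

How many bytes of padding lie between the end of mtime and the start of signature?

0

Point: 0..8  cooldown  (8B, 8-aligned); 8..9  z  (1B, 1-aligned); 9..10  -- padding (1B); 10..12  ammo  (2B, 2-aligned); 12..14  hp  (2B, 2-aligned); 14..16  -- tail padding (2B); sizeof = 16, alignof = 8
0..8  attrs  (8B, 8-aligned)
8..9  version  (1B, 1-aligned)
9..10  offset  (1B, 1-aligned)
10..12  -- padding (2B)
12..16  crc  (4B, 4-aligned)
16..17  blocks  (1B, 1-aligned)
17..24  -- padding (7B)
24..40  mtime  (16B, 8-aligned)
40..54  signature  (14B, 2-aligned)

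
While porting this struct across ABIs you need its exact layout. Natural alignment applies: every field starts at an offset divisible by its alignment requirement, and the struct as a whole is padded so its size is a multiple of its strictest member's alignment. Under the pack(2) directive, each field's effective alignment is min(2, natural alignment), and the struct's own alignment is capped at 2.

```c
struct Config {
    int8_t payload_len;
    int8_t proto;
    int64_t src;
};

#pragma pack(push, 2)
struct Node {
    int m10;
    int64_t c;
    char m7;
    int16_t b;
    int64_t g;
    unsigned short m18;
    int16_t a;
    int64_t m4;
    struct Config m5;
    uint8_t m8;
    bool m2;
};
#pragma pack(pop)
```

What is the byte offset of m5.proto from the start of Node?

37

Config: payload_len at 0 (size 1, align 1) → ends 1; proto at 1 (size 1, align 1) → ends 2; pad 6 to align 8 for src; src at 8 (size 8, align 8) → ends 16; total 16 bytes, alignment 8
m10 at 0 (size 4, align 2) → ends 4
c at 4 (size 8, align 2) → ends 12
m7 at 12 (size 1, align 1) → ends 13
pad 1 to align 2 for b
b at 14 (size 2, align 2) → ends 16
g at 16 (size 8, align 2) → ends 24
m18 at 24 (size 2, align 2) → ends 26
a at 26 (size 2, align 2) → ends 28
m4 at 28 (size 8, align 2) → ends 36
m5 at 36 (size 16, align 2) → ends 52
within Config: proto at 1
36 + 1 = 37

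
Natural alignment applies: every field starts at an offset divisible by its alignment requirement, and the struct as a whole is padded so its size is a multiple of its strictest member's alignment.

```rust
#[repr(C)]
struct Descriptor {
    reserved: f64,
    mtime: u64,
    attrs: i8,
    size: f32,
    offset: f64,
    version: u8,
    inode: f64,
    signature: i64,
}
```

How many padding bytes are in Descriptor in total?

@0: reserved [8B, align 8] → 8
@8: mtime [8B, align 8] → 16
@16: attrs [1B, align 1] → 17
+3 pad (align 4)
@20: size [4B, align 4] → 24
@24: offset [8B, align 8] → 32
@32: version [1B, align 1] → 33
+7 pad (align 8)
@40: inode [8B, align 8] → 48
@48: signature [8B, align 8] → 56
size 56, align 8
data bytes 46, size 56 → padding 10

10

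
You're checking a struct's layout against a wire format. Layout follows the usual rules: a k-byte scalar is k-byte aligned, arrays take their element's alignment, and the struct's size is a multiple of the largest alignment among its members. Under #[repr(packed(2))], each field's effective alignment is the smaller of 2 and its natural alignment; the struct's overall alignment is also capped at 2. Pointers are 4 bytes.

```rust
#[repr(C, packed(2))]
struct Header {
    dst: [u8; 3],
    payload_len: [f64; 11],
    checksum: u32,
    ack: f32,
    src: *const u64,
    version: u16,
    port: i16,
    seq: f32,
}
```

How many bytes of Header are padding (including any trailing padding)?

@0: dst [3B, align 1] → 3
+1 pad (align 2)
@4: payload_len [88B, align 2] → 92
@92: checksum [4B, align 2] → 96
@96: ack [4B, align 2] → 100
@100: src [4B, align 2] → 104
@104: version [2B, align 2] → 106
@106: port [2B, align 2] → 108
@108: seq [4B, align 2] → 112
size 112, align 2
data bytes 111, size 112 → padding 1

1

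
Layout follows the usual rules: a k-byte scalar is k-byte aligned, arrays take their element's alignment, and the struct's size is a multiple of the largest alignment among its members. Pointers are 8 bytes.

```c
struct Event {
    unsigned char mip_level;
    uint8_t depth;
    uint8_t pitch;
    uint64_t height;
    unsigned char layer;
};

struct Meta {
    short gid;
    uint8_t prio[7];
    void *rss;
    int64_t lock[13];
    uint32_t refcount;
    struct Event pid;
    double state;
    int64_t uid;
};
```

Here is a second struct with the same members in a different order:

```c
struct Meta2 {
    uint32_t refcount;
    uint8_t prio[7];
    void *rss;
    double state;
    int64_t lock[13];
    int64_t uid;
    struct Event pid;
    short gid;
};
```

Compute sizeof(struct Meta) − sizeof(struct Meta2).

Event: mip_level at 0 (size 1, align 1) → ends 1; depth at 1 (size 1, align 1) → ends 2; pitch at 2 (size 1, align 1) → ends 3; pad 5 to align 8 for height; height at 8 (size 8, align 8) → ends 16; layer at 16 (size 1, align 1) → ends 17; tail pad 7 to reach multiple of 8; total 24 bytes, alignment 8
gid at 0 (size 2, align 2) → ends 2
prio at 2 (size 7, align 1) → ends 9
pad 7 to align 8 for rss
rss at 16 (size 8, align 8) → ends 24
lock at 24 (size 104, align 8) → ends 128
refcount at 128 (size 4, align 4) → ends 132
pad 4 to align 8 for pid
pid at 136 (size 24, align 8) → ends 160
state at 160 (size 8, align 8) → ends 168
uid at 168 (size 8, align 8) → ends 176
total 176 bytes, alignment 8
— Meta2 —
refcount at 0 (size 4, align 4) → ends 4
prio at 4 (size 7, align 1) → ends 11
pad 5 to align 8 for rss
rss at 16 (size 8, align 8) → ends 24
state at 24 (size 8, align 8) → ends 32
lock at 32 (size 104, align 8) → ends 136
uid at 136 (size 8, align 8) → ends 144
pid at 144 (size 24, align 8) → ends 168
gid at 168 (size 2, align 2) → ends 170
tail pad 6 to reach multiple of 8
total 176 bytes, alignment 8
176 − 176 = 0

0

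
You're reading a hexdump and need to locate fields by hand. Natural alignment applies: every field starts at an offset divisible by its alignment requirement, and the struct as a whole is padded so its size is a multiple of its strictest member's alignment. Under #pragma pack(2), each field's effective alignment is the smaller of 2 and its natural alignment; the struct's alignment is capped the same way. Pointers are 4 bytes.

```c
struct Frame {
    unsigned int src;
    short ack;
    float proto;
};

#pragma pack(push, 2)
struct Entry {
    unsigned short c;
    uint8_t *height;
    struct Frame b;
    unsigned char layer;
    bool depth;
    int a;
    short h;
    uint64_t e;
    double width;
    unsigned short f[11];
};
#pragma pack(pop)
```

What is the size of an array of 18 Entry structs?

Frame: 0..4  src  (4B, 4-aligned); 4..6  ack  (2B, 2-aligned); 6..8  -- padding (2B); 8..12  proto  (4B, 4-aligned); sizeof = 12, alignof = 4
0..2  c  (2B, 2-aligned)
2..6  height  (4B, 2-aligned)
6..18  b  (12B, 2-aligned)
18..19  layer  (1B, 1-aligned)
19..20  depth  (1B, 1-aligned)
20..24  a  (4B, 2-aligned)
24..26  h  (2B, 2-aligned)
26..34  e  (8B, 2-aligned)
34..42  width  (8B, 2-aligned)
42..64  f  (22B, 2-aligned)
sizeof = 64, alignof = 2
array of 18: 18 × 64 = 1152

1152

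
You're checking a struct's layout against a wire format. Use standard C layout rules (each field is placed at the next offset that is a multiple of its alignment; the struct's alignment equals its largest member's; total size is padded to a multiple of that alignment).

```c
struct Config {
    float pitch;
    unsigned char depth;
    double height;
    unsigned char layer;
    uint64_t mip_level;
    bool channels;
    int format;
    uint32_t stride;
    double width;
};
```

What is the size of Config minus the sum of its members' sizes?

0..4  pitch  (4B, 4-aligned)
4..5  depth  (1B, 1-aligned)
5..8  -- padding (3B)
8..16  height  (8B, 8-aligned)
16..17  layer  (1B, 1-aligned)
17..24  -- padding (7B)
24..32  mip_level  (8B, 8-aligned)
32..33  channels  (1B, 1-aligned)
33..36  -- padding (3B)
36..40  format  (4B, 4-aligned)
40..44  stride  (4B, 4-aligned)
44..48  -- padding (4B)
48..56  width  (8B, 8-aligned)
sizeof = 56, alignof = 8
data bytes 39, size 56 → padding 17

17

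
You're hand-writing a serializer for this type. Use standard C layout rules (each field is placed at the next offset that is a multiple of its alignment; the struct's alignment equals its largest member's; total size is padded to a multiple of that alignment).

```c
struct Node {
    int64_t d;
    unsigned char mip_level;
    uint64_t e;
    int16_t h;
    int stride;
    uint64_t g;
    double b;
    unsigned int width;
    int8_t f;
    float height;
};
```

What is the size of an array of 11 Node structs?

0..8  d  (8B, 8-aligned)
8..9  mip_level  (1B, 1-aligned)
9..16  -- padding (7B)
16..24  e  (8B, 8-aligned)
24..26  h  (2B, 2-aligned)
26..28  -- padding (2B)
28..32  stride  (4B, 4-aligned)
32..40  g  (8B, 8-aligned)
40..48  b  (8B, 8-aligned)
48..52  width  (4B, 4-aligned)
52..53  f  (1B, 1-aligned)
53..56  -- padding (3B)
56..60  height  (4B, 4-aligned)
60..64  -- tail padding (4B)
sizeof = 64, alignof = 8
array of 11: 11 × 64 = 704

704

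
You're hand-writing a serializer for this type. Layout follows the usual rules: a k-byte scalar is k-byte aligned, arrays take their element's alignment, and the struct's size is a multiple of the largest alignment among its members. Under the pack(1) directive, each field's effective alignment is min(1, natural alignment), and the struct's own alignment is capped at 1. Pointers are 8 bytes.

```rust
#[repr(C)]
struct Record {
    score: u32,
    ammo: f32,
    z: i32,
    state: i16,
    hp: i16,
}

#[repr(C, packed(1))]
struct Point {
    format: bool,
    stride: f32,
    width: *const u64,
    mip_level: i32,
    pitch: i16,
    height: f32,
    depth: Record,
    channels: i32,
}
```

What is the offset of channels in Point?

39

Record: score at 0 (size 4, align 4) → ends 4; ammo at 4 (size 4, align 4) → ends 8; z at 8 (size 4, align 4) → ends 12; state at 12 (size 2, align 2) → ends 14; hp at 14 (size 2, align 2) → ends 16; total 16 bytes, alignment 4
format at 0 (size 1, align 1) → ends 1
stride at 1 (size 4, align 1) → ends 5
width at 5 (size 8, align 1) → ends 13
mip_level at 13 (size 4, align 1) → ends 17
pitch at 17 (size 2, align 1) → ends 19
height at 19 (size 4, align 1) → ends 23
depth at 23 (size 16, align 1) → ends 39
channels at 39 (size 4, align 1) → ends 43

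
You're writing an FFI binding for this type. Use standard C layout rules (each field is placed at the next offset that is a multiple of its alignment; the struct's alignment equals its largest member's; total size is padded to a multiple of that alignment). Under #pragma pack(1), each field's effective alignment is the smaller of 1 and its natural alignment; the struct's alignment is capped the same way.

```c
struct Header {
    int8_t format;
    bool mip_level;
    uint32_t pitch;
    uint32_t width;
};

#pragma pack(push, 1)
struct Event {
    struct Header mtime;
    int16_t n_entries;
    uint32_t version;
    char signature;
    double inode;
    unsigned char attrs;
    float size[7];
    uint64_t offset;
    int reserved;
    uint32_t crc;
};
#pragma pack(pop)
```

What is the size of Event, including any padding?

72 bytes

Header: format at 0 (size 1, align 1) → ends 1; mip_level at 1 (size 1, align 1) → ends 2; pad 2 to align 4 for pitch; pitch at 4 (size 4, align 4) → ends 8; width at 8 (size 4, align 4) → ends 12; total 12 bytes, alignment 4
mtime at 0 (size 12, align 1) → ends 12
n_entries at 12 (size 2, align 1) → ends 14
version at 14 (size 4, align 1) → ends 18
signature at 18 (size 1, align 1) → ends 19
inode at 19 (size 8, align 1) → ends 27
attrs at 27 (size 1, align 1) → ends 28
size at 28 (size 28, align 1) → ends 56
offset at 56 (size 8, align 1) → ends 64
reserved at 64 (size 4, align 1) → ends 68
crc at 68 (size 4, align 1) → ends 72
total 72 bytes, alignment 1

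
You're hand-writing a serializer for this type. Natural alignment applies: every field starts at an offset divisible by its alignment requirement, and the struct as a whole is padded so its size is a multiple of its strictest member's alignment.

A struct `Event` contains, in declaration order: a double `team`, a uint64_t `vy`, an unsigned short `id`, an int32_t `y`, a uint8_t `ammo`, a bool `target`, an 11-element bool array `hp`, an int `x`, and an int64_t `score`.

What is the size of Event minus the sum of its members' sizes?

9

team at 0 (size 8, align 8) → ends 8
vy at 8 (size 8, align 8) → ends 16
id at 16 (size 2, align 2) → ends 18
pad 2 to align 4 for y
y at 20 (size 4, align 4) → ends 24
ammo at 24 (size 1, align 1) → ends 25
target at 25 (size 1, align 1) → ends 26
hp at 26 (size 11, align 1) → ends 37
pad 3 to align 4 for x
x at 40 (size 4, align 4) → ends 44
pad 4 to align 8 for score
score at 48 (size 8, align 8) → ends 56
total 56 bytes, alignment 8
data bytes 47, size 56 → padding 9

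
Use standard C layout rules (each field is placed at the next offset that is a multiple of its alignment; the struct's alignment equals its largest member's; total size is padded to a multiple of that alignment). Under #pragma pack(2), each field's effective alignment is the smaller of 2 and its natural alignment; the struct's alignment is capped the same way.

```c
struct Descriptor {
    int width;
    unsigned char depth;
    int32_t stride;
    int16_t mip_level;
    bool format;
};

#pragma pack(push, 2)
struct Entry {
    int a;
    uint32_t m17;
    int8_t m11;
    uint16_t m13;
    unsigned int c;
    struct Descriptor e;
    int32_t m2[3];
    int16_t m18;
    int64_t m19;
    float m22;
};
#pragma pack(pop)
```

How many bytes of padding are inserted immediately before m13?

Descriptor: @0: width [4B, align 4] → 4; @4: depth [1B, align 1] → 5; +3 pad (align 4); @8: stride [4B, align 4] → 12; @12: mip_level [2B, align 2] → 14; @14: format [1B, align 1] → 15; +1 tail pad (align 4); size 16, align 4
@0: a [4B, align 2] → 4
@4: m17 [4B, align 2] → 8
@8: m11 [1B, align 1] → 9
+1 pad (align 2)
@10: m13 [2B, align 2] → 12

1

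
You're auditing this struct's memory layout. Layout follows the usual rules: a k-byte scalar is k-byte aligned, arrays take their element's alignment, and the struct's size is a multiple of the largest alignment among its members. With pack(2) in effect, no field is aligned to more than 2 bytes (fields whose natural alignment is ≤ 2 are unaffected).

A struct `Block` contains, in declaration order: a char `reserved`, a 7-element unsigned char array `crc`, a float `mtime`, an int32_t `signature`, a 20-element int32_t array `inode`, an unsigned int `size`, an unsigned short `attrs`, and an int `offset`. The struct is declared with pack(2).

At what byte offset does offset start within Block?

reserved at 0 (size 1, align 1) → ends 1
crc at 1 (size 7, align 1) → ends 8
mtime at 8 (size 4, align 2) → ends 12
signature at 12 (size 4, align 2) → ends 16
inode at 16 (size 80, align 2) → ends 96
size at 96 (size 4, align 2) → ends 100
attrs at 100 (size 2, align 2) → ends 102
offset at 102 (size 4, align 2) → ends 106

102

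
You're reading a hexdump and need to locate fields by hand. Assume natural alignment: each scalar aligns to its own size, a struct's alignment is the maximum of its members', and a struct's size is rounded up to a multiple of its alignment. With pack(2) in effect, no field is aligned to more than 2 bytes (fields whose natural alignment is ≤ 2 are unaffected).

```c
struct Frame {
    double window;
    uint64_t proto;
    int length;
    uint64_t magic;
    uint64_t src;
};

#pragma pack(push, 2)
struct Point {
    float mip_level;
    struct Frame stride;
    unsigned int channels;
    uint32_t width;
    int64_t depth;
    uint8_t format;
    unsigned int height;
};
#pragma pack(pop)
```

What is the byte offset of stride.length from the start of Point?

20

Frame: @0: window [8B, align 8] → 8; @8: proto [8B, align 8] → 16; @16: length [4B, align 4] → 20; +4 pad (align 8); @24: magic [8B, align 8] → 32; @32: src [8B, align 8] → 40; size 40, align 8
@0: mip_level [4B, align 2] → 4
@4: stride [40B, align 2] → 44
within Frame: length at 16
4 + 16 = 20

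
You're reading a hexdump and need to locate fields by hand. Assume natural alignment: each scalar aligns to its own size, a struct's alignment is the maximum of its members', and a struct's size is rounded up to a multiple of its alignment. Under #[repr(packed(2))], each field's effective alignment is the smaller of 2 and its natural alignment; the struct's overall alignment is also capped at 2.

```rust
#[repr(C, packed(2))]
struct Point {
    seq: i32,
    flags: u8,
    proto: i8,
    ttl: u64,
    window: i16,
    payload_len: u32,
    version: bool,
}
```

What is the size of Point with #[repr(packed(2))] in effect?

22

0..4  seq  (4B, 2-aligned)
4..5  flags  (1B, 1-aligned)
5..6  proto  (1B, 1-aligned)
6..14  ttl  (8B, 2-aligned)
14..16  window  (2B, 2-aligned)
16..20  payload_len  (4B, 2-aligned)
20..21  version  (1B, 1-aligned)
21..22  -- tail padding (1B)
sizeof = 22, alignof = 2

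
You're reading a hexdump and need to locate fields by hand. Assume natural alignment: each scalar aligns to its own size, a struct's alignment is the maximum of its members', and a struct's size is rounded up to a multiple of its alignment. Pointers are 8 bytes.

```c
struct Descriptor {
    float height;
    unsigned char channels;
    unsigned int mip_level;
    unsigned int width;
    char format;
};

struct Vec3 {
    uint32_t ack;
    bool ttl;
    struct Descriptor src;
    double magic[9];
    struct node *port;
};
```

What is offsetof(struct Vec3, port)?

Descriptor: 0..4  height  (4B, 4-aligned); 4..5  channels  (1B, 1-aligned); 5..8  -- padding (3B); 8..12  mip_level  (4B, 4-aligned); 12..16  width  (4B, 4-aligned); 16..17  format  (1B, 1-aligned); 17..20  -- tail padding (3B); sizeof = 20, alignof = 4
0..4  ack  (4B, 4-aligned)
4..5  ttl  (1B, 1-aligned)
5..8  -- padding (3B)
8..28  src  (20B, 4-aligned)
28..32  -- padding (4B)
32..104  magic  (72B, 8-aligned)
104..112  port  (8B, 8-aligned)

104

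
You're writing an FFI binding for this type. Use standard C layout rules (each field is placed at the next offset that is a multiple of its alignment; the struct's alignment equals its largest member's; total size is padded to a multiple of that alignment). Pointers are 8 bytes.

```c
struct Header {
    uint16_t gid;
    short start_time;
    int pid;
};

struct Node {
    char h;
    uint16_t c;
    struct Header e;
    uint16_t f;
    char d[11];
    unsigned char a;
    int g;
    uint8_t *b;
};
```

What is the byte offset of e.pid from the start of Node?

Header: 0..2  gid  (2B, 2-aligned); 2..4  start_time  (2B, 2-aligned); 4..8  pid  (4B, 4-aligned); sizeof = 8, alignof = 4
0..1  h  (1B, 1-aligned)
1..2  -- padding (1B)
2..4  c  (2B, 2-aligned)
4..12  e  (8B, 4-aligned)
within Header: pid at 4
4 + 4 = 8

8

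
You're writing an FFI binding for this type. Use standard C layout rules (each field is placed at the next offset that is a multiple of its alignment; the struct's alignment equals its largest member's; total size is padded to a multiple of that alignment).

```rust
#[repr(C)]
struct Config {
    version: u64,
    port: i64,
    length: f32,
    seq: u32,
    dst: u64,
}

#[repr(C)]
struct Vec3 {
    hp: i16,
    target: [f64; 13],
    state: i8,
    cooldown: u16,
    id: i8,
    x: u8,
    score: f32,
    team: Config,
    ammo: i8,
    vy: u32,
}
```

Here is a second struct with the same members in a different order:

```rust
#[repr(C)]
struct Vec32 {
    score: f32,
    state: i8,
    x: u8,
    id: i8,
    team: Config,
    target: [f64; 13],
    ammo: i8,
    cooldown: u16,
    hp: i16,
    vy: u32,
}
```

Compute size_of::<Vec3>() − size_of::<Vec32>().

8

Config: 0..8  version  (8B, 8-aligned); 8..16  port  (8B, 8-aligned); 16..20  length  (4B, 4-aligned); 20..24  seq  (4B, 4-aligned); 24..32  dst  (8B, 8-aligned); sizeof = 32, alignof = 8
0..2  hp  (2B, 2-aligned)
2..8  -- padding (6B)
8..112  target  (104B, 8-aligned)
112..113  state  (1B, 1-aligned)
113..114  -- padding (1B)
114..116  cooldown  (2B, 2-aligned)
116..117  id  (1B, 1-aligned)
117..118  x  (1B, 1-aligned)
118..120  -- padding (2B)
120..124  score  (4B, 4-aligned)
124..128  -- padding (4B)
128..160  team  (32B, 8-aligned)
160..161  ammo  (1B, 1-aligned)
161..164  -- padding (3B)
164..168  vy  (4B, 4-aligned)
sizeof = 168, alignof = 8
— Vec32 —
0..4  score  (4B, 4-aligned)
4..5  state  (1B, 1-aligned)
5..6  x  (1B, 1-aligned)
6..7  id  (1B, 1-aligned)
7..8  -- padding (1B)
8..40  team  (32B, 8-aligned)
40..144  target  (104B, 8-aligned)
144..145  ammo  (1B, 1-aligned)
145..146  -- padding (1B)
146..148  cooldown  (2B, 2-aligned)
148..150  hp  (2B, 2-aligned)
150..152  -- padding (2B)
152..156  vy  (4B, 4-aligned)
156..160  -- tail padding (4B)
sizeof = 160, alignof = 8
168 − 160 = 8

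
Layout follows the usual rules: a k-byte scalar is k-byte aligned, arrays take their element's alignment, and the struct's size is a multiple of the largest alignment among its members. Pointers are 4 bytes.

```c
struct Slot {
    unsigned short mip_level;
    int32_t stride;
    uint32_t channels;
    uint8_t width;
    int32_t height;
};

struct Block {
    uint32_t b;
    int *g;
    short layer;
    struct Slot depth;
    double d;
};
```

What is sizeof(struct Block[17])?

Slot: mip_level at 0 (size 2, align 2) → ends 2; pad 2 to align 4 for stride; stride at 4 (size 4, align 4) → ends 8; channels at 8 (size 4, align 4) → ends 12; width at 12 (size 1, align 1) → ends 13; pad 3 to align 4 for height; height at 16 (size 4, align 4) → ends 20; total 20 bytes, alignment 4
b at 0 (size 4, align 4) → ends 4
g at 4 (size 4, align 4) → ends 8
layer at 8 (size 2, align 2) → ends 10
pad 2 to align 4 for depth
depth at 12 (size 20, align 4) → ends 32
d at 32 (size 8, align 8) → ends 40
total 40 bytes, alignment 8
array of 17: 17 × 40 = 680

680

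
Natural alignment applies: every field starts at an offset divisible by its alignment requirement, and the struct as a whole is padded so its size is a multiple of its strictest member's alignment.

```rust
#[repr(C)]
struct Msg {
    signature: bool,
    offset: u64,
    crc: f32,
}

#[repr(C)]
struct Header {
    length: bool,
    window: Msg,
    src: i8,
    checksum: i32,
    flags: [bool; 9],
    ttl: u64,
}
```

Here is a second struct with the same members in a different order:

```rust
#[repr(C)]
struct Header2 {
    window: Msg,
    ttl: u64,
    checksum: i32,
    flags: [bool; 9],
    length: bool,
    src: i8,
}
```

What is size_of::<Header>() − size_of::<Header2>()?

16

Msg: signature at 0 (size 1, align 1) → ends 1; pad 7 to align 8 for offset; offset at 8 (size 8, align 8) → ends 16; crc at 16 (size 4, align 4) → ends 20; tail pad 4 to reach multiple of 8; total 24 bytes, alignment 8
length at 0 (size 1, align 1) → ends 1
pad 7 to align 8 for window
window at 8 (size 24, align 8) → ends 32
src at 32 (size 1, align 1) → ends 33
pad 3 to align 4 for checksum
checksum at 36 (size 4, align 4) → ends 40
flags at 40 (size 9, align 1) → ends 49
pad 7 to align 8 for ttl
ttl at 56 (size 8, align 8) → ends 64
total 64 bytes, alignment 8
— Header2 —
window at 0 (size 24, align 8) → ends 24
ttl at 24 (size 8, align 8) → ends 32
checksum at 32 (size 4, align 4) → ends 36
flags at 36 (size 9, align 1) → ends 45
length at 45 (size 1, align 1) → ends 46
src at 46 (size 1, align 1) → ends 47
tail pad 1 to reach multiple of 8
total 48 bytes, alignment 8
64 − 48 = 16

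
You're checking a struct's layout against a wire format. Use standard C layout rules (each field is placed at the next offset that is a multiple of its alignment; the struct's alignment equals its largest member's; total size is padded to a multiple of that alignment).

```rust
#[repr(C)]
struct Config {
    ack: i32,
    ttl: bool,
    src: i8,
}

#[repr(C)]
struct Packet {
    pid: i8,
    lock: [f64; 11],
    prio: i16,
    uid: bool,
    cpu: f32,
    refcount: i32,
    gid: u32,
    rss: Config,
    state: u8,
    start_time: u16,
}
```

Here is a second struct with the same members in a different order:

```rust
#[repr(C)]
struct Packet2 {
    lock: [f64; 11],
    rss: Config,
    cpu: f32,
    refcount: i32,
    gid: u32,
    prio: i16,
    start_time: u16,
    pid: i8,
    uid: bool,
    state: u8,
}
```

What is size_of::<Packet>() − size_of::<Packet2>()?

8

Config: ack at 0 (size 4, align 4) → ends 4; ttl at 4 (size 1, align 1) → ends 5; src at 5 (size 1, align 1) → ends 6; tail pad 2 to reach multiple of 4; total 8 bytes, alignment 4
pid at 0 (size 1, align 1) → ends 1
pad 7 to align 8 for lock
lock at 8 (size 88, align 8) → ends 96
prio at 96 (size 2, align 2) → ends 98
uid at 98 (size 1, align 1) → ends 99
pad 1 to align 4 for cpu
cpu at 100 (size 4, align 4) → ends 104
refcount at 104 (size 4, align 4) → ends 108
gid at 108 (size 4, align 4) → ends 112
rss at 112 (size 8, align 4) → ends 120
state at 120 (size 1, align 1) → ends 121
pad 1 to align 2 for start_time
start_time at 122 (size 2, align 2) → ends 124
tail pad 4 to reach multiple of 8
total 128 bytes, alignment 8
— Packet2 —
lock at 0 (size 88, align 8) → ends 88
rss at 88 (size 8, align 4) → ends 96
cpu at 96 (size 4, align 4) → ends 100
refcount at 100 (size 4, align 4) → ends 104
gid at 104 (size 4, align 4) → ends 108
prio at 108 (size 2, align 2) → ends 110
start_time at 110 (size 2, align 2) → ends 112
pid at 112 (size 1, align 1) → ends 113
uid at 113 (size 1, align 1) → ends 114
state at 114 (size 1, align 1) → ends 115
tail pad 5 to reach multiple of 8
total 120 bytes, alignment 8
128 − 120 = 8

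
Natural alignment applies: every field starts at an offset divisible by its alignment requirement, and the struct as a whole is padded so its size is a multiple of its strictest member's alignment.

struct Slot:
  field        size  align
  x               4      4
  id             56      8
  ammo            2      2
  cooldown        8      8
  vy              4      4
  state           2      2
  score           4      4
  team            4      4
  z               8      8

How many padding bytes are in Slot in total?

x at 0 (size 4, align 4) → ends 4
pad 4 to align 8 for id
id at 8 (size 56, align 8) → ends 64
ammo at 64 (size 2, align 2) → ends 66
pad 6 to align 8 for cooldown
cooldown at 72 (size 8, align 8) → ends 80
vy at 80 (size 4, align 4) → ends 84
state at 84 (size 2, align 2) → ends 86
pad 2 to align 4 for score
score at 88 (size 4, align 4) → ends 92
team at 92 (size 4, align 4) → ends 96
z at 96 (size 8, align 8) → ends 104
total 104 bytes, alignment 8
data bytes 92, size 104 → padding 12

12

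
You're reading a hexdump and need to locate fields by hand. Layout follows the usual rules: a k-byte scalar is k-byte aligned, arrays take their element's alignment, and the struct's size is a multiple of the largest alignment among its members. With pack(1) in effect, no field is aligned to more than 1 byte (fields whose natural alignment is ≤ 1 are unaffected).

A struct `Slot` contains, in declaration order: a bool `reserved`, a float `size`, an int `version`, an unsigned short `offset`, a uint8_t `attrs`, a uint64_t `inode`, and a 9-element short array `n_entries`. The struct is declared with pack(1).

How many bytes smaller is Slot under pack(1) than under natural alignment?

natural layout:
  0..1  reserved  (1B, 1-aligned)
  1..4  -- padding (3B)
  4..8  size  (4B, 4-aligned)
  8..12  version  (4B, 4-aligned)
  12..14  offset  (2B, 2-aligned)
  14..15  attrs  (1B, 1-aligned)
  15..16  -- padding (1B)
  16..24  inode  (8B, 8-aligned)
  24..42  n_entries  (18B, 2-aligned)
  42..48  -- tail padding (6B)
  sizeof = 48, alignof = 8
packed(1) layout:
  0..1  reserved  (1B, 1-aligned)
  1..5  size  (4B, 1-aligned)
  5..9  version  (4B, 1-aligned)
  9..11  offset  (2B, 1-aligned)
  11..12  attrs  (1B, 1-aligned)
  12..20  inode  (8B, 1-aligned)
  20..38  n_entries  (18B, 1-aligned)
  sizeof = 38, alignof = 1
48 − 38 = 10

10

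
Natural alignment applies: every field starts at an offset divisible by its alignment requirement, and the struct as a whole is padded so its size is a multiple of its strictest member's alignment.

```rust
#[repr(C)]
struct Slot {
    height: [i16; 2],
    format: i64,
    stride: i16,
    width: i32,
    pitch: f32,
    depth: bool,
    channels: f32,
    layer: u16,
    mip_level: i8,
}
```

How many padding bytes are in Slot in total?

@0: height [4B, align 2] → 4
+4 pad (align 8)
@8: format [8B, align 8] → 16
@16: stride [2B, align 2] → 18
+2 pad (align 4)
@20: width [4B, align 4] → 24
@24: pitch [4B, align 4] → 28
@28: depth [1B, align 1] → 29
+3 pad (align 4)
@32: channels [4B, align 4] → 36
@36: layer [2B, align 2] → 38
@38: mip_level [1B, align 1] → 39
+1 tail pad (align 8)
size 40, align 8
data bytes 30, size 40 → padding 10

10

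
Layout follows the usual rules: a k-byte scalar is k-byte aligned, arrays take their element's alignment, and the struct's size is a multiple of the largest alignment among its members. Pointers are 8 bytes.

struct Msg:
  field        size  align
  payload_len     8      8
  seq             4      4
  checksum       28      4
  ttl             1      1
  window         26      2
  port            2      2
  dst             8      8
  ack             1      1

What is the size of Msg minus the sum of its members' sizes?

10

0..8  payload_len  (8B, 8-aligned)
8..12  seq  (4B, 4-aligned)
12..40  checksum  (28B, 4-aligned)
40..41  ttl  (1B, 1-aligned)
41..42  -- padding (1B)
42..68  window  (26B, 2-aligned)
68..70  port  (2B, 2-aligned)
70..72  -- padding (2B)
72..80  dst  (8B, 8-aligned)
80..81  ack  (1B, 1-aligned)
81..88  -- tail padding (7B)
sizeof = 88, alignof = 8
data bytes 78, size 88 → padding 10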